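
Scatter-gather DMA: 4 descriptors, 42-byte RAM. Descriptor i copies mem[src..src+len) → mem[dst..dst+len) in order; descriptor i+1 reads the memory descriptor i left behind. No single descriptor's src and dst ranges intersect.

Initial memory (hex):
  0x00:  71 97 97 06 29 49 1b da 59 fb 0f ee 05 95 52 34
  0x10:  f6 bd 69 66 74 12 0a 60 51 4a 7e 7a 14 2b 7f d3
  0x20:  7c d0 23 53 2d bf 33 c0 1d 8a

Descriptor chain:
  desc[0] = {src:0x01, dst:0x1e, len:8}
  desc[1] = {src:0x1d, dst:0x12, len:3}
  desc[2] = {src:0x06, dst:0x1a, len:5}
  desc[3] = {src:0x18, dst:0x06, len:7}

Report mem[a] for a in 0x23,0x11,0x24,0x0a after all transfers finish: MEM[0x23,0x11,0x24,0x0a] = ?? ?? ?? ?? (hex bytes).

  after D0: wrote 8B at 0x1e = 97970629491bda59
  after D1: wrote 3B at 0x12 = 2b9797
  after D2: wrote 5B at 0x1a = 1bda59fb0f
  after D3: wrote 7B at 0x06 = 514a1bda59fb0f
query mem[0x23]=0x1b, mem[0x11]=0xbd, mem[0x24]=0xda, mem[0x0a]=0x59

MEM[0x23,0x11,0x24,0x0a] = 1b bd da 59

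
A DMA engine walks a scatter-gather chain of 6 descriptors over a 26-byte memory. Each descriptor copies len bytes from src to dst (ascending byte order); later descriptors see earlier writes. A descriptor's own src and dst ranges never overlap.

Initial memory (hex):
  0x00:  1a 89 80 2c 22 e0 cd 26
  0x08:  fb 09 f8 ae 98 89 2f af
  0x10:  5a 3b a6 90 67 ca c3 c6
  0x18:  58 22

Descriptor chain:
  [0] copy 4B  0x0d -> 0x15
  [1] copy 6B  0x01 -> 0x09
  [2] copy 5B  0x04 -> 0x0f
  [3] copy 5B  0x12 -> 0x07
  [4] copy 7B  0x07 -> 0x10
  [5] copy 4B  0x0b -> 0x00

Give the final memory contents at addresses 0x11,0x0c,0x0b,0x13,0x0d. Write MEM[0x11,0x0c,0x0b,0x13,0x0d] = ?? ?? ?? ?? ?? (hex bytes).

MEM[0x11,0x0c,0x0b,0x13,0x0d] = fb 22 2f 89 e0

[0] 0x0d->0x15 len=4 : 89 2f af 5a
[1] 0x01->0x09 len=6 : 89 80 2c 22 e0 cd
[2] 0x04->0x0f len=5 : 22 e0 cd 26 fb
[3] 0x12->0x07 len=5 : 26 fb 67 89 2f
[4] 0x07->0x10 len=7 : 26 fb 67 89 2f 22 e0
[5] 0x0b->0x00 len=4 : 2f 22 e0 cd
query mem[0x11]=0xfb, mem[0x0c]=0x22, mem[0x0b]=0x2f, mem[0x13]=0x89, mem[0x0d]=0xe0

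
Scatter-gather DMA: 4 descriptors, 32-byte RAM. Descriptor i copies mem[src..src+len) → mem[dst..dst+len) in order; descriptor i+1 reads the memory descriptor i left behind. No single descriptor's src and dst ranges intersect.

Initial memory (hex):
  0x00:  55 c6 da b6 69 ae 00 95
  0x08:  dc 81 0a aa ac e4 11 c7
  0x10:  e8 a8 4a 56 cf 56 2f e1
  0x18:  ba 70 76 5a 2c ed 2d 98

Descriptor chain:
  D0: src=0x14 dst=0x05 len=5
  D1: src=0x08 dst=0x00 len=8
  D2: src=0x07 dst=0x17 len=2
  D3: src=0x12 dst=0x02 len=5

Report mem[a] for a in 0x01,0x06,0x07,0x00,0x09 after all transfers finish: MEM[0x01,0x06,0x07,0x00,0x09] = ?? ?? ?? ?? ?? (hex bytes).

MEM[0x01,0x06,0x07,0x00,0x09] = ba 2f c7 e1 ba

D0: mem[0x05..0x09] <- [cf 56 2f e1 ba]
D1: mem[0x00..0x07] <- [e1 ba 0a aa ac e4 11 c7]
D2: mem[0x17..0x18] <- [c7 e1]
D3: mem[0x02..0x06] <- [4a 56 cf 56 2f]
query mem[0x01]=0xba, mem[0x06]=0x2f, mem[0x07]=0xc7, mem[0x00]=0xe1, mem[0x09]=0xba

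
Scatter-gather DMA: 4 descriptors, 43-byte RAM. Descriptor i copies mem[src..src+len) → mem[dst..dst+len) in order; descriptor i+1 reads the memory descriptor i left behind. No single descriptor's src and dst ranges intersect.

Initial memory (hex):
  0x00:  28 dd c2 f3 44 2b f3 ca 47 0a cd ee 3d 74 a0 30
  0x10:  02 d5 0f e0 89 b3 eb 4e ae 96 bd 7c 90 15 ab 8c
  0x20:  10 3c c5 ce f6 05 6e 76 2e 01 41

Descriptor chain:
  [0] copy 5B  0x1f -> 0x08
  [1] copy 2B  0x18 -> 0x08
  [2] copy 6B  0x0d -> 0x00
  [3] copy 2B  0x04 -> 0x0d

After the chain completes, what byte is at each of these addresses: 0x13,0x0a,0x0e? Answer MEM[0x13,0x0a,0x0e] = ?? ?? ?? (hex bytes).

MEM[0x13,0x0a,0x0e] = e0 3c 0f

  after D0: wrote 5B at 0x08 = 8c103cc5ce
  after D1: wrote 2B at 0x08 = ae96
  after D2: wrote 6B at 0x00 = 74a03002d50f
  after D3: wrote 2B at 0x0d = d50f
query mem[0x13]=0xe0, mem[0x0a]=0x3c, mem[0x0e]=0x0f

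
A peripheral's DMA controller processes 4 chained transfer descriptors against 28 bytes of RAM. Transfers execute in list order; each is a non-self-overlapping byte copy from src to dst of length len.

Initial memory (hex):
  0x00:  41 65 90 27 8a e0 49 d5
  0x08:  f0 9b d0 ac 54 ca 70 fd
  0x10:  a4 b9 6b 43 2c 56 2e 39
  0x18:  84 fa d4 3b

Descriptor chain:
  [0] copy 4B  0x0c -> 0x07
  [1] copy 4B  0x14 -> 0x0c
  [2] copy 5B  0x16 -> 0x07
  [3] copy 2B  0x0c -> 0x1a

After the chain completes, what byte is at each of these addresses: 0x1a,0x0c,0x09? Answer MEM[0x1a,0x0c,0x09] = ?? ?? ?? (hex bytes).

[0] 0x0c->0x07 len=4 : 54 ca 70 fd
[1] 0x14->0x0c len=4 : 2c 56 2e 39
[2] 0x16->0x07 len=5 : 2e 39 84 fa d4
[3] 0x0c->0x1a len=2 : 2c 56
query mem[0x1a]=0x2c, mem[0x0c]=0x2c, mem[0x09]=0x84

MEM[0x1a,0x0c,0x09] = 2c 2c 84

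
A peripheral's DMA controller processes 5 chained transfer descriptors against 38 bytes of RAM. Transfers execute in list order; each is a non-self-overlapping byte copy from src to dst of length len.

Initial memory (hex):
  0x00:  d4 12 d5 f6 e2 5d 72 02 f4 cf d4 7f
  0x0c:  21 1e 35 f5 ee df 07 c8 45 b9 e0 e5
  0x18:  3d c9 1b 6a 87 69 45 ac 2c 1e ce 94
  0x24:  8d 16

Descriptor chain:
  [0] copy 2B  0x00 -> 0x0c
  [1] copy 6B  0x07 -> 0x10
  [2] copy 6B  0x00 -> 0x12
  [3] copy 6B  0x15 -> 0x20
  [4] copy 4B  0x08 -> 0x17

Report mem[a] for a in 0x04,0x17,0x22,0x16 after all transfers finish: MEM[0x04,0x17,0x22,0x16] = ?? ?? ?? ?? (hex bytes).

D0: mem[0x0c..0x0d] <- [d4 12]
D1: mem[0x10..0x15] <- [02 f4 cf d4 7f d4]
D2: mem[0x12..0x17] <- [d4 12 d5 f6 e2 5d]
D3: mem[0x20..0x25] <- [f6 e2 5d 3d c9 1b]
D4: mem[0x17..0x1a] <- [f4 cf d4 7f]
query mem[0x04]=0xe2, mem[0x17]=0xf4, mem[0x22]=0x5d, mem[0x16]=0xe2

MEM[0x04,0x17,0x22,0x16] = e2 f4 5d e2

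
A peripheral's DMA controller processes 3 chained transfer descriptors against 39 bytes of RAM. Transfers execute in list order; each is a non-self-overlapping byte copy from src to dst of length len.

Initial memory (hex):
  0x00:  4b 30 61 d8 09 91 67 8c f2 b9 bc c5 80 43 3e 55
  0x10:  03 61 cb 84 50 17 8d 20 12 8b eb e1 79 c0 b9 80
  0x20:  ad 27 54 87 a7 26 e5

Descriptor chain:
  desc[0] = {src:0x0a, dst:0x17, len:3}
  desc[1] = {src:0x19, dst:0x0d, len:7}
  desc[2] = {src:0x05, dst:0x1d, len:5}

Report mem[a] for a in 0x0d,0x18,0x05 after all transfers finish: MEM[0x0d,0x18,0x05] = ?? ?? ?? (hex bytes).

[0] 0x0a->0x17 len=3 : bc c5 80
[1] 0x19->0x0d len=7 : 80 eb e1 79 c0 b9 80
[2] 0x05->0x1d len=5 : 91 67 8c f2 b9
query mem[0x0d]=0x80, mem[0x18]=0xc5, mem[0x05]=0x91

MEM[0x0d,0x18,0x05] = 80 c5 91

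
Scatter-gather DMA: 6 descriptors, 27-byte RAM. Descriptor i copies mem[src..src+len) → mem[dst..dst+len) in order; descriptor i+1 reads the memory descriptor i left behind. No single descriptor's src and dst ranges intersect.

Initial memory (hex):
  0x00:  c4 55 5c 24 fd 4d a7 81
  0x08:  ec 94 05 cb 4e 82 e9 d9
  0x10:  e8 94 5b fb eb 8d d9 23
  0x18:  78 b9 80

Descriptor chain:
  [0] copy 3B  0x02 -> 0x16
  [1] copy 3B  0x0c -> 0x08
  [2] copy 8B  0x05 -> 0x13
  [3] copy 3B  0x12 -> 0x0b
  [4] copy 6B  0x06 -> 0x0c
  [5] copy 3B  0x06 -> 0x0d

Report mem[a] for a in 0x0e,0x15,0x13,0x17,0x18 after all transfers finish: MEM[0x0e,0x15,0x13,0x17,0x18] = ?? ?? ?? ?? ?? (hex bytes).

D0: mem[0x16..0x18] <- [5c 24 fd]
D1: mem[0x08..0x0a] <- [4e 82 e9]
D2: mem[0x13..0x1a] <- [4d a7 81 4e 82 e9 cb 4e]
D3: mem[0x0b..0x0d] <- [5b 4d a7]
D4: mem[0x0c..0x11] <- [a7 81 4e 82 e9 5b]
D5: mem[0x0d..0x0f] <- [a7 81 4e]
query mem[0x0e]=0x81, mem[0x15]=0x81, mem[0x13]=0x4d, mem[0x17]=0x82, mem[0x18]=0xe9

MEM[0x0e,0x15,0x13,0x17,0x18] = 81 81 4d 82 e9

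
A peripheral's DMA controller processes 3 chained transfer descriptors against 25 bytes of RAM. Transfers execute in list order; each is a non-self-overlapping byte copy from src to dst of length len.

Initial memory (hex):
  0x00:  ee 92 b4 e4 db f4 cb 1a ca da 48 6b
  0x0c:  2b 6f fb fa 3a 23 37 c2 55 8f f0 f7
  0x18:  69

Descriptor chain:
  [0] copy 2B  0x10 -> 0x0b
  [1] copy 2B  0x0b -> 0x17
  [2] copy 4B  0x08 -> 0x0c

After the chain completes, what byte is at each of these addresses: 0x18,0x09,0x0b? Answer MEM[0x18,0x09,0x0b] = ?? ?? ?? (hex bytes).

MEM[0x18,0x09,0x0b] = 23 da 3a

#0 dst[0x0b+2] := {0x3a,0x23}
#1 dst[0x17+2] := {0x3a,0x23}
#2 dst[0x0c+4] := {0xca,0xda,0x48,0x3a}
query mem[0x18]=0x23, mem[0x09]=0xda, mem[0x0b]=0x3a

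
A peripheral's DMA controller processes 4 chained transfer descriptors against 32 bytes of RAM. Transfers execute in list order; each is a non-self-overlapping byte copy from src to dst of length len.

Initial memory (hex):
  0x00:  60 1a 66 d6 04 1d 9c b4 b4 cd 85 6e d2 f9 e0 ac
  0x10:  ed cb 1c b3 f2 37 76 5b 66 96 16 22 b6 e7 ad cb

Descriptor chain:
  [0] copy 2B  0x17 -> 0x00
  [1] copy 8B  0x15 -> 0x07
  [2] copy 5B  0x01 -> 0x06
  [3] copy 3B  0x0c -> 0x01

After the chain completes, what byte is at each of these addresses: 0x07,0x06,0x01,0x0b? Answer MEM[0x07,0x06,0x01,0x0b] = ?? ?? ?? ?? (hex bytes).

D0: mem[0x00..0x01] <- [5b 66]
D1: mem[0x07..0x0e] <- [37 76 5b 66 96 16 22 b6]
D2: mem[0x06..0x0a] <- [66 66 d6 04 1d]
D3: mem[0x01..0x03] <- [16 22 b6]
query mem[0x07]=0x66, mem[0x06]=0x66, mem[0x01]=0x16, mem[0x0b]=0x96

MEM[0x07,0x06,0x01,0x0b] = 66 66 16 96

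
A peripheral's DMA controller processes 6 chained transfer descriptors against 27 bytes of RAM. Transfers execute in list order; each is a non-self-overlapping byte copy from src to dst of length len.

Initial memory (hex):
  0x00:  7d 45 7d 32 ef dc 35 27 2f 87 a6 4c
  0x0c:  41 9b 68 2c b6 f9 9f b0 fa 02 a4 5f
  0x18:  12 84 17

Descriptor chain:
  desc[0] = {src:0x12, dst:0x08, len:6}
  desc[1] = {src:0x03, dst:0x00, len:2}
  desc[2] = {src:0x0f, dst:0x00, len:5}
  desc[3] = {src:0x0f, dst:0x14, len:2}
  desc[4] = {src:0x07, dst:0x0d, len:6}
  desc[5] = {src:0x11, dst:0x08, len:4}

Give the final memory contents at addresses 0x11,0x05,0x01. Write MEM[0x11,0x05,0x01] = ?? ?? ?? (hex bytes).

D0: mem[0x08..0x0d] <- [9f b0 fa 02 a4 5f]
D1: mem[0x00..0x01] <- [32 ef]
D2: mem[0x00..0x04] <- [2c b6 f9 9f b0]
D3: mem[0x14..0x15] <- [2c b6]
D4: mem[0x0d..0x12] <- [27 9f b0 fa 02 a4]
D5: mem[0x08..0x0b] <- [02 a4 b0 2c]
query mem[0x11]=0x02, mem[0x05]=0xdc, mem[0x01]=0xb6

MEM[0x11,0x05,0x01] = 02 dc b6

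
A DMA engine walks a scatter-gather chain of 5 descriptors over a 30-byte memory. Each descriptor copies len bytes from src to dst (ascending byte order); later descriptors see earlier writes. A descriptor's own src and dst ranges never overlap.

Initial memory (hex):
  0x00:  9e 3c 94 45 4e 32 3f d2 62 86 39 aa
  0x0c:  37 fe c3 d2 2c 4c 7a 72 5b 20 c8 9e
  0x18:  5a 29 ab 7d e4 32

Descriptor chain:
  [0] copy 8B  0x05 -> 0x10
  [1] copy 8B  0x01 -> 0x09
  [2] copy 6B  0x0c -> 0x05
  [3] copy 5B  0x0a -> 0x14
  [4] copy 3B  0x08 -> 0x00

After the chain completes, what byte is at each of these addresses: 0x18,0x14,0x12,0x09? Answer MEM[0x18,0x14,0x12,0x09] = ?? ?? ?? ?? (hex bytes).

#0 dst[0x10+8] := {0x32,0x3f,0xd2,0x62,0x86,0x39,0xaa,0x37}
#1 dst[0x09+8] := {0x3c,0x94,0x45,0x4e,0x32,0x3f,0xd2,0x62}
#2 dst[0x05+6] := {0x4e,0x32,0x3f,0xd2,0x62,0x3f}
#3 dst[0x14+5] := {0x3f,0x45,0x4e,0x32,0x3f}
#4 dst[0x00+3] := {0xd2,0x62,0x3f}
query mem[0x18]=0x3f, mem[0x14]=0x3f, mem[0x12]=0xd2, mem[0x09]=0x62

MEM[0x18,0x14,0x12,0x09] = 3f 3f d2 62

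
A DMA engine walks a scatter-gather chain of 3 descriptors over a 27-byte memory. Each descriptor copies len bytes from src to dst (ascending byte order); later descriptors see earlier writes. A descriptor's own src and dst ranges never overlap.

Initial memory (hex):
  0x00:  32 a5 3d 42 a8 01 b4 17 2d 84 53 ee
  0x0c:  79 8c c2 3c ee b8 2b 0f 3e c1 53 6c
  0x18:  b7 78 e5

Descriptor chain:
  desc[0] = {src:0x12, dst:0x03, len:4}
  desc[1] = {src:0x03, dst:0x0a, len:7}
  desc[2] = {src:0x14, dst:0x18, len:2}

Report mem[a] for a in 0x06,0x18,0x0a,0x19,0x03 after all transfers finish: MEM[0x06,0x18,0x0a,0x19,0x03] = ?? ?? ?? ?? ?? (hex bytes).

#0 dst[0x03+4] := {0x2b,0x0f,0x3e,0xc1}
#1 dst[0x0a+7] := {0x2b,0x0f,0x3e,0xc1,0x17,0x2d,0x84}
#2 dst[0x18+2] := {0x3e,0xc1}
query mem[0x06]=0xc1, mem[0x18]=0x3e, mem[0x0a]=0x2b, mem[0x19]=0xc1, mem[0x03]=0x2b

MEM[0x06,0x18,0x0a,0x19,0x03] = c1 3e 2b c1 2b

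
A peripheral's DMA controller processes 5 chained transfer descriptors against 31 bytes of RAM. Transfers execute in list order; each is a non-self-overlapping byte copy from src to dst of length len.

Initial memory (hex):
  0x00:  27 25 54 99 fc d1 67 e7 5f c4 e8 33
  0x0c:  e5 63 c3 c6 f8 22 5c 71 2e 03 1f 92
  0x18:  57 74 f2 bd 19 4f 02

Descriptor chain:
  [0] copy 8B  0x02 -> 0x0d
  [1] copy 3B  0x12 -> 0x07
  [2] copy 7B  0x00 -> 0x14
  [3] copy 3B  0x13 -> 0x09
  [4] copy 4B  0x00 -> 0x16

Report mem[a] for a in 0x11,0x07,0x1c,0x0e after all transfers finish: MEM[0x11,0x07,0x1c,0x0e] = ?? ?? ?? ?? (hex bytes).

MEM[0x11,0x07,0x1c,0x0e] = 67 e7 19 99

D0: mem[0x0d..0x14] <- [54 99 fc d1 67 e7 5f c4]
D1: mem[0x07..0x09] <- [e7 5f c4]
D2: mem[0x14..0x1a] <- [27 25 54 99 fc d1 67]
D3: mem[0x09..0x0b] <- [5f 27 25]
D4: mem[0x16..0x19] <- [27 25 54 99]
query mem[0x11]=0x67, mem[0x07]=0xe7, mem[0x1c]=0x19, mem[0x0e]=0x99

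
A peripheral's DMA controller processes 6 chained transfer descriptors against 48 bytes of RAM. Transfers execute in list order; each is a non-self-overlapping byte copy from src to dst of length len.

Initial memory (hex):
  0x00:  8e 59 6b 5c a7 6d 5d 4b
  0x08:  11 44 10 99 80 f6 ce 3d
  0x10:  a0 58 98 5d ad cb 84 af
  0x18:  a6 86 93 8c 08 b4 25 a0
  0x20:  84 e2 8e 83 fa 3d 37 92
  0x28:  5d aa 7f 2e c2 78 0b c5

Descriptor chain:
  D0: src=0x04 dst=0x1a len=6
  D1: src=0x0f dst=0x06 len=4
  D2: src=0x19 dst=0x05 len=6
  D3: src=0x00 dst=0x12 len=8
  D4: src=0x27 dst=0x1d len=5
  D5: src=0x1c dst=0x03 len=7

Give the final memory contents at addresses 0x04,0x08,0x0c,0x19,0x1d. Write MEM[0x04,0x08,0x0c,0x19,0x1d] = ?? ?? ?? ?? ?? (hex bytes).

MEM[0x04,0x08,0x0c,0x19,0x1d] = 92 2e 80 6d 92

D0: mem[0x1a..0x1f] <- [a7 6d 5d 4b 11 44]
D1: mem[0x06..0x09] <- [3d a0 58 98]
D2: mem[0x05..0x0a] <- [86 a7 6d 5d 4b 11]
D3: mem[0x12..0x19] <- [8e 59 6b 5c a7 86 a7 6d]
D4: mem[0x1d..0x21] <- [92 5d aa 7f 2e]
D5: mem[0x03..0x09] <- [5d 92 5d aa 7f 2e 8e]
query mem[0x04]=0x92, mem[0x08]=0x2e, mem[0x0c]=0x80, mem[0x19]=0x6d, mem[0x1d]=0x92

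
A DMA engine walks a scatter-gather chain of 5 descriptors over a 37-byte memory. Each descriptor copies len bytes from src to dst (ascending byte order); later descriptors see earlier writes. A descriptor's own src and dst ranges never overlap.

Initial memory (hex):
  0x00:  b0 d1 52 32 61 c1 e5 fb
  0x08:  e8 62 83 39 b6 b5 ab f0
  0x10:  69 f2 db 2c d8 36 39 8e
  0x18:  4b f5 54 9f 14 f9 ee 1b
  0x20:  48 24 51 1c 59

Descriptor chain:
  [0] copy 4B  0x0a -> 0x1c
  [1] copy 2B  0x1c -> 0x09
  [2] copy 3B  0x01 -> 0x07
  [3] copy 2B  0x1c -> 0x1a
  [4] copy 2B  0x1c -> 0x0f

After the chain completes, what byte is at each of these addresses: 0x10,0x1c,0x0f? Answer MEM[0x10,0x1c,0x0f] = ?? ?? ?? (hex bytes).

#0 dst[0x1c+4] := {0x83,0x39,0xb6,0xb5}
#1 dst[0x09+2] := {0x83,0x39}
#2 dst[0x07+3] := {0xd1,0x52,0x32}
#3 dst[0x1a+2] := {0x83,0x39}
#4 dst[0x0f+2] := {0x83,0x39}
query mem[0x10]=0x39, mem[0x1c]=0x83, mem[0x0f]=0x83

MEM[0x10,0x1c,0x0f] = 39 83 83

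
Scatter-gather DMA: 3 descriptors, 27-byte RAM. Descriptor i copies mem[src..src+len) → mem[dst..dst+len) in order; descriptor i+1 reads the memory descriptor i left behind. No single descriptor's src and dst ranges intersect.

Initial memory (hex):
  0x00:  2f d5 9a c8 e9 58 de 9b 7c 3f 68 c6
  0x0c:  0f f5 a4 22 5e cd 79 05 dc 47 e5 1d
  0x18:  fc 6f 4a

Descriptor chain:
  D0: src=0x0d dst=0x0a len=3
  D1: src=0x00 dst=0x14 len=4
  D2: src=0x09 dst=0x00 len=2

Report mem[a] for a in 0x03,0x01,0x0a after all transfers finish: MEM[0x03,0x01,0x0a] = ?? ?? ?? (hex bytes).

  after D0: wrote 3B at 0x0a = f5a422
  after D1: wrote 4B at 0x14 = 2fd59ac8
  after D2: wrote 2B at 0x00 = 3ff5
query mem[0x03]=0xc8, mem[0x01]=0xf5, mem[0x0a]=0xf5

MEM[0x03,0x01,0x0a] = c8 f5 f5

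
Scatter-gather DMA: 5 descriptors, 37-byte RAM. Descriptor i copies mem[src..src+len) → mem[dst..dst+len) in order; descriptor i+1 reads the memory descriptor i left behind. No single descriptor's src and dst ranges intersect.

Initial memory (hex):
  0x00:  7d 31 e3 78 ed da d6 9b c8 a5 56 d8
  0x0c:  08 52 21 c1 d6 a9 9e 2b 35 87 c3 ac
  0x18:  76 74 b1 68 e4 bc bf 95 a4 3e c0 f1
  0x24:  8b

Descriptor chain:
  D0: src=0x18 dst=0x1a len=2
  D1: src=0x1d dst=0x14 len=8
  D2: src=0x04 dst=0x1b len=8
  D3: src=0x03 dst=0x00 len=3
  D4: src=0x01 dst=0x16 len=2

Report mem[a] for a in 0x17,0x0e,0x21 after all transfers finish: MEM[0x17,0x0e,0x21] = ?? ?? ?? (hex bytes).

MEM[0x17,0x0e,0x21] = da 21 56

#0 dst[0x1a+2] := {0x76,0x74}
#1 dst[0x14+8] := {0xbc,0xbf,0x95,0xa4,0x3e,0xc0,0xf1,0x8b}
#2 dst[0x1b+8] := {0xed,0xda,0xd6,0x9b,0xc8,0xa5,0x56,0xd8}
#3 dst[0x00+3] := {0x78,0xed,0xda}
#4 dst[0x16+2] := {0xed,0xda}
query mem[0x17]=0xda, mem[0x0e]=0x21, mem[0x21]=0x56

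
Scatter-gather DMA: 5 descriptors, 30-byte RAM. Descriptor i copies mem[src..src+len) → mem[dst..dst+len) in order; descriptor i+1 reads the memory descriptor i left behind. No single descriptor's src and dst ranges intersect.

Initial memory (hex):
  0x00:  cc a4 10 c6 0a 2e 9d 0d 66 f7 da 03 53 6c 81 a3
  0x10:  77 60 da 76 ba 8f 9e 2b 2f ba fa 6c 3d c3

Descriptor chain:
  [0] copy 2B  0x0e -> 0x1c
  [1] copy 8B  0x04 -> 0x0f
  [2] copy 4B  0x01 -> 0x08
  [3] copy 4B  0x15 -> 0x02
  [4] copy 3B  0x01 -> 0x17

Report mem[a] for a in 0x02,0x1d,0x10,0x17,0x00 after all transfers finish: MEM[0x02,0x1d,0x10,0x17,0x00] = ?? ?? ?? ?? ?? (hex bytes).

MEM[0x02,0x1d,0x10,0x17,0x00] = da a3 2e a4 cc

  after D0: wrote 2B at 0x1c = 81a3
  after D1: wrote 8B at 0x0f = 0a2e9d0d66f7da03
  after D2: wrote 4B at 0x08 = a410c60a
  after D3: wrote 4B at 0x02 = da032b2f
  after D4: wrote 3B at 0x17 = a4da03
query mem[0x02]=0xda, mem[0x1d]=0xa3, mem[0x10]=0x2e, mem[0x17]=0xa4, mem[0x00]=0xcc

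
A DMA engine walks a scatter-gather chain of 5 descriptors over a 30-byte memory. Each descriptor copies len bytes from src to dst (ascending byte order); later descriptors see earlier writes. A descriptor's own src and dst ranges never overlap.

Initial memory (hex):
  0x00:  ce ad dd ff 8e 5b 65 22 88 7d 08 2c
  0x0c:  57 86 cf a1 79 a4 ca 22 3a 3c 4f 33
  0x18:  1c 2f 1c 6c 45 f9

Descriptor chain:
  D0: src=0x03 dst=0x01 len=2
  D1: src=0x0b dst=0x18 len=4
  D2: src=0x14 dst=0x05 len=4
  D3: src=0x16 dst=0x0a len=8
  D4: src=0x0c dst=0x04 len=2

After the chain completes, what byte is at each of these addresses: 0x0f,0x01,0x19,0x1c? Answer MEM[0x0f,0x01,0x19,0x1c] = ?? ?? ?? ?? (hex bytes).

#0 dst[0x01+2] := {0xff,0x8e}
#1 dst[0x18+4] := {0x2c,0x57,0x86,0xcf}
#2 dst[0x05+4] := {0x3a,0x3c,0x4f,0x33}
#3 dst[0x0a+8] := {0x4f,0x33,0x2c,0x57,0x86,0xcf,0x45,0xf9}
#4 dst[0x04+2] := {0x2c,0x57}
query mem[0x0f]=0xcf, mem[0x01]=0xff, mem[0x19]=0x57, mem[0x1c]=0x45

MEM[0x0f,0x01,0x19,0x1c] = cf ff 57 45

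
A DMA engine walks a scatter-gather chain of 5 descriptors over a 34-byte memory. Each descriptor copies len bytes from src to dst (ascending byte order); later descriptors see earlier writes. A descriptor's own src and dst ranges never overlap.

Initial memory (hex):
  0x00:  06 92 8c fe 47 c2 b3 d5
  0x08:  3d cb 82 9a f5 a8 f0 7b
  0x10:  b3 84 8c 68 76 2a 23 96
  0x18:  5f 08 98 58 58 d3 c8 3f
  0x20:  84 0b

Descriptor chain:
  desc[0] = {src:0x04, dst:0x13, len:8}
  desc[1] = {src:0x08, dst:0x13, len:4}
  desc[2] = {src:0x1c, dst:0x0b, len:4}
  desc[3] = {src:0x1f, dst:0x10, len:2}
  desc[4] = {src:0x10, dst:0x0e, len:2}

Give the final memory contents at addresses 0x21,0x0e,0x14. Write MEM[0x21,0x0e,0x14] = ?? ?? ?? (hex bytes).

MEM[0x21,0x0e,0x14] = 0b 3f cb

D0: mem[0x13..0x1a] <- [47 c2 b3 d5 3d cb 82 9a]
D1: mem[0x13..0x16] <- [3d cb 82 9a]
D2: mem[0x0b..0x0e] <- [58 d3 c8 3f]
D3: mem[0x10..0x11] <- [3f 84]
D4: mem[0x0e..0x0f] <- [3f 84]
query mem[0x21]=0x0b, mem[0x0e]=0x3f, mem[0x14]=0xcb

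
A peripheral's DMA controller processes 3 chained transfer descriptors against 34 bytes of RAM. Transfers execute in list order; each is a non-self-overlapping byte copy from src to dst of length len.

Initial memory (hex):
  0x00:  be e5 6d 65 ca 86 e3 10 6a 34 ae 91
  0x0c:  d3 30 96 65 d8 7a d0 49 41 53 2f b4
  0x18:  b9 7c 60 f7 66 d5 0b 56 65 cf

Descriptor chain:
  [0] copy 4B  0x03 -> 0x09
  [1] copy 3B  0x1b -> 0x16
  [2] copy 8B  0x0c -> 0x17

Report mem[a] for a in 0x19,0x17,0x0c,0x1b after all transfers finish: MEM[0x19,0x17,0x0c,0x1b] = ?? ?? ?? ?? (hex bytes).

#0 dst[0x09+4] := {0x65,0xca,0x86,0xe3}
#1 dst[0x16+3] := {0xf7,0x66,0xd5}
#2 dst[0x17+8] := {0xe3,0x30,0x96,0x65,0xd8,0x7a,0xd0,0x49}
query mem[0x19]=0x96, mem[0x17]=0xe3, mem[0x0c]=0xe3, mem[0x1b]=0xd8

MEM[0x19,0x17,0x0c,0x1b] = 96 e3 e3 d8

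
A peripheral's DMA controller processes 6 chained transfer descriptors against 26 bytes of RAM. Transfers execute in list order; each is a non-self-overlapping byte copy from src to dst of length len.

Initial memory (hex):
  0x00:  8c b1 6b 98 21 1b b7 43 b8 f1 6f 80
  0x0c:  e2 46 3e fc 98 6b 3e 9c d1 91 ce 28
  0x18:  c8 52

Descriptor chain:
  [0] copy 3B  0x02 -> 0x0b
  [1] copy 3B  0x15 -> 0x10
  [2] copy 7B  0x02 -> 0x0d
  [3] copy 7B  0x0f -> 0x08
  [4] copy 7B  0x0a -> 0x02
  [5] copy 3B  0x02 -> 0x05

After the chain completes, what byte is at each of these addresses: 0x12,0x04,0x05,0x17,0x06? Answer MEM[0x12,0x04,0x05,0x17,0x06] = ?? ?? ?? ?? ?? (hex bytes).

  after D0: wrote 3B at 0x0b = 6b9821
  after D1: wrote 3B at 0x10 = 91ce28
  after D2: wrote 7B at 0x0d = 6b98211bb743b8
  after D3: wrote 7B at 0x08 = 211bb743b8d191
  after D4: wrote 7B at 0x02 = b743b8d191211b
  after D5: wrote 3B at 0x05 = b743b8
query mem[0x12]=0x43, mem[0x04]=0xb8, mem[0x05]=0xb7, mem[0x17]=0x28, mem[0x06]=0x43

MEM[0x12,0x04,0x05,0x17,0x06] = 43 b8 b7 28 43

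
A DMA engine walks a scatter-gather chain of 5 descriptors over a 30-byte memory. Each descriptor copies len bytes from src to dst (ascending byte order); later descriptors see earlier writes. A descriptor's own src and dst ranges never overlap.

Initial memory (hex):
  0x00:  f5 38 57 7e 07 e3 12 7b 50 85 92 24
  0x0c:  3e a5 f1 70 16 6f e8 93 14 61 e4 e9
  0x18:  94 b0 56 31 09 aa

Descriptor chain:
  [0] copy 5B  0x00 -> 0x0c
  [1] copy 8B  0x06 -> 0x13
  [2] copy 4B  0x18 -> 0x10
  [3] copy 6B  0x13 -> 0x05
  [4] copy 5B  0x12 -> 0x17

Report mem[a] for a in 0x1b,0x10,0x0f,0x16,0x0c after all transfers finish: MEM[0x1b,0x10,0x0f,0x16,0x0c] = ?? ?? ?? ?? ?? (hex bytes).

#0 dst[0x0c+5] := {0xf5,0x38,0x57,0x7e,0x07}
#1 dst[0x13+8] := {0x12,0x7b,0x50,0x85,0x92,0x24,0xf5,0x38}
#2 dst[0x10+4] := {0x24,0xf5,0x38,0x31}
#3 dst[0x05+6] := {0x31,0x7b,0x50,0x85,0x92,0x24}
#4 dst[0x17+5] := {0x38,0x31,0x7b,0x50,0x85}
query mem[0x1b]=0x85, mem[0x10]=0x24, mem[0x0f]=0x7e, mem[0x16]=0x85, mem[0x0c]=0xf5

MEM[0x1b,0x10,0x0f,0x16,0x0c] = 85 24 7e 85 f5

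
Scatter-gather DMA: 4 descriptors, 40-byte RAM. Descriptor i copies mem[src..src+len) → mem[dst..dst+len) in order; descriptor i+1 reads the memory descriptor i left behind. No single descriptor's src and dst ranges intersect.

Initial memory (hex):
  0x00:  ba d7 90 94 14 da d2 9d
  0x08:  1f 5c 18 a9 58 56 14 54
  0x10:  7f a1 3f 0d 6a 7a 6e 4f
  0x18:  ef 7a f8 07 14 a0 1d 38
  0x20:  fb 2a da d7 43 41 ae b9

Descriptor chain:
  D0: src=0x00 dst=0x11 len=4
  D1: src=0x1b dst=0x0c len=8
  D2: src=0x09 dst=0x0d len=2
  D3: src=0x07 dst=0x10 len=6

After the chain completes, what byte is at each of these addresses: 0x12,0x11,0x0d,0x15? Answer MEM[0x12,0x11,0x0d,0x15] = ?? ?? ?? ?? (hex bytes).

MEM[0x12,0x11,0x0d,0x15] = 5c 1f 5c 07

[0] 0x00->0x11 len=4 : ba d7 90 94
[1] 0x1b->0x0c len=8 : 07 14 a0 1d 38 fb 2a da
[2] 0x09->0x0d len=2 : 5c 18
[3] 0x07->0x10 len=6 : 9d 1f 5c 18 a9 07
query mem[0x12]=0x5c, mem[0x11]=0x1f, mem[0x0d]=0x5c, mem[0x15]=0x07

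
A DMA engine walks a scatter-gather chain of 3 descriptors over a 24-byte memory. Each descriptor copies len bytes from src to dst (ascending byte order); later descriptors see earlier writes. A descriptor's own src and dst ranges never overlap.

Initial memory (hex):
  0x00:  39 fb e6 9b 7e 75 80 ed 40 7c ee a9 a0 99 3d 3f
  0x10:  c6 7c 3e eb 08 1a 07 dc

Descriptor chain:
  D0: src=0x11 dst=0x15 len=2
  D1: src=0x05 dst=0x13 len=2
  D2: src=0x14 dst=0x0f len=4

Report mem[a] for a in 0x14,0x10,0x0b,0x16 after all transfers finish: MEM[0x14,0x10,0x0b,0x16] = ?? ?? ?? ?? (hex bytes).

D0: mem[0x15..0x16] <- [7c 3e]
D1: mem[0x13..0x14] <- [75 80]
D2: mem[0x0f..0x12] <- [80 7c 3e dc]
query mem[0x14]=0x80, mem[0x10]=0x7c, mem[0x0b]=0xa9, mem[0x16]=0x3e

MEM[0x14,0x10,0x0b,0x16] = 80 7c a9 3e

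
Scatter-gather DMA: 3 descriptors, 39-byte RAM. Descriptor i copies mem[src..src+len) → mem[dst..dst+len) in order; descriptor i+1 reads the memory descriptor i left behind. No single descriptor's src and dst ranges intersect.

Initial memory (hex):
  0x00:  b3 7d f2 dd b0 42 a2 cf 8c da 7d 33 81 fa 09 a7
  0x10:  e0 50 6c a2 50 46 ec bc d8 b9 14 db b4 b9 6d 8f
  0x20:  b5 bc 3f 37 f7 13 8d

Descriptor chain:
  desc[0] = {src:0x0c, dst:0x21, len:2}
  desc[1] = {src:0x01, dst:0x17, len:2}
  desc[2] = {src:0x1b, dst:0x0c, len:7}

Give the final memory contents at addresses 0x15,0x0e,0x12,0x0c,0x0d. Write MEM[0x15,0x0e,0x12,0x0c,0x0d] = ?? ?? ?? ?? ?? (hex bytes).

MEM[0x15,0x0e,0x12,0x0c,0x0d] = 46 b9 81 db b4

[0] 0x0c->0x21 len=2 : 81 fa
[1] 0x01->0x17 len=2 : 7d f2
[2] 0x1b->0x0c len=7 : db b4 b9 6d 8f b5 81
query mem[0x15]=0x46, mem[0x0e]=0xb9, mem[0x12]=0x81, mem[0x0c]=0xdb, mem[0x0d]=0xb4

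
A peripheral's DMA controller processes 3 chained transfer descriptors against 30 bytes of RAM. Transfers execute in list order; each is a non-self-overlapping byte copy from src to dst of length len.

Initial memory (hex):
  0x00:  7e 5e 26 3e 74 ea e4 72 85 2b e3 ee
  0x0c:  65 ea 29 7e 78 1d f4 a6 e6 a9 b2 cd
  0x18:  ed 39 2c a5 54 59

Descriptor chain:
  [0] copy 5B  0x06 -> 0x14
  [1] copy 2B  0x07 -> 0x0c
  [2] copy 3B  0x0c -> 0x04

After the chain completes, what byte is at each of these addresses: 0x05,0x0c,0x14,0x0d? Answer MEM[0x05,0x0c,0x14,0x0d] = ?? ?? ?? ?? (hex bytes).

  after D0: wrote 5B at 0x14 = e472852be3
  after D1: wrote 2B at 0x0c = 7285
  after D2: wrote 3B at 0x04 = 728529
query mem[0x05]=0x85, mem[0x0c]=0x72, mem[0x14]=0xe4, mem[0x0d]=0x85

MEM[0x05,0x0c,0x14,0x0d] = 85 72 e4 85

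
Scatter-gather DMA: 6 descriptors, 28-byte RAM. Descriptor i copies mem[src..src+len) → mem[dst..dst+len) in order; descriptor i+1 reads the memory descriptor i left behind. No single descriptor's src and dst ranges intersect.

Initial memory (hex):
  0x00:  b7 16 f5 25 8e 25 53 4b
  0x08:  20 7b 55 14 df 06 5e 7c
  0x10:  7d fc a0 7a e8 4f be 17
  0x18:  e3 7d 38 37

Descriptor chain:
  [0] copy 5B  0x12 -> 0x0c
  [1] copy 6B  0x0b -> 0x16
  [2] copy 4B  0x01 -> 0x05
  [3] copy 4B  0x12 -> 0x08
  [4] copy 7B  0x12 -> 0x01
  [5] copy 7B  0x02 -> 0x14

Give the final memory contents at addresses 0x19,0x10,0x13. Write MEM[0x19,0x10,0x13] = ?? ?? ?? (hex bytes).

[0] 0x12->0x0c len=5 : a0 7a e8 4f be
[1] 0x0b->0x16 len=6 : 14 a0 7a e8 4f be
[2] 0x01->0x05 len=4 : 16 f5 25 8e
[3] 0x12->0x08 len=4 : a0 7a e8 4f
[4] 0x12->0x01 len=7 : a0 7a e8 4f 14 a0 7a
[5] 0x02->0x14 len=7 : 7a e8 4f 14 a0 7a a0
query mem[0x19]=0x7a, mem[0x10]=0xbe, mem[0x13]=0x7a

MEM[0x19,0x10,0x13] = 7a be 7a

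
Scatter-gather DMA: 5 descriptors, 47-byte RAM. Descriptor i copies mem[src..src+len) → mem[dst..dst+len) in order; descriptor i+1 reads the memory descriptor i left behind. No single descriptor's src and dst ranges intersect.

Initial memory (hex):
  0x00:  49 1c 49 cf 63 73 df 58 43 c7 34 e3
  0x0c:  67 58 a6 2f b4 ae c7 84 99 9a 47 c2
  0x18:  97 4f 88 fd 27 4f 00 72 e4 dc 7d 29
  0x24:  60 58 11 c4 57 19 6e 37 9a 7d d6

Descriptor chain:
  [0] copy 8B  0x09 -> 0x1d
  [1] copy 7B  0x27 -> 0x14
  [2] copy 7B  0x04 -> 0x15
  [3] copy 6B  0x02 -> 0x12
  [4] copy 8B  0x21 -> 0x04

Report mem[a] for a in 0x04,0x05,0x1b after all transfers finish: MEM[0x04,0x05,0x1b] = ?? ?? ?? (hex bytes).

MEM[0x04,0x05,0x1b] = 58 a6 34

  after D0: wrote 8B at 0x1d = c734e36758a62fb4
  after D1: wrote 7B at 0x14 = c457196e379a7d
  after D2: wrote 7B at 0x15 = 6373df5843c734
  after D3: wrote 6B at 0x12 = 49cf6373df58
  after D4: wrote 8B at 0x04 = 58a62fb45811c457
query mem[0x04]=0x58, mem[0x05]=0xa6, mem[0x1b]=0x34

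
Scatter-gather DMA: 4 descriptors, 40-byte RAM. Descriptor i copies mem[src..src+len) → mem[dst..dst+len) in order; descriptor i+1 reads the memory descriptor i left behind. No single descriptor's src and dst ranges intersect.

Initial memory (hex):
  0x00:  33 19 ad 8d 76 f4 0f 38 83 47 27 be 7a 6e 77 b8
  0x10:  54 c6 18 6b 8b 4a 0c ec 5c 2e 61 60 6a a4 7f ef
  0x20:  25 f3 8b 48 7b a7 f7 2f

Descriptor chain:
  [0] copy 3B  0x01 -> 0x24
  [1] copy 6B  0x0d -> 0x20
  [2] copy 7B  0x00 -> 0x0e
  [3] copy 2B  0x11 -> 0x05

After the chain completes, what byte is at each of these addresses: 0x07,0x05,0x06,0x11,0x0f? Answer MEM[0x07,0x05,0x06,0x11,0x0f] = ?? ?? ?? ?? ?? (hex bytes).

MEM[0x07,0x05,0x06,0x11,0x0f] = 38 8d 76 8d 19

#0 dst[0x24+3] := {0x19,0xad,0x8d}
#1 dst[0x20+6] := {0x6e,0x77,0xb8,0x54,0xc6,0x18}
#2 dst[0x0e+7] := {0x33,0x19,0xad,0x8d,0x76,0xf4,0x0f}
#3 dst[0x05+2] := {0x8d,0x76}
query mem[0x07]=0x38, mem[0x05]=0x8d, mem[0x06]=0x76, mem[0x11]=0x8d, mem[0x0f]=0x19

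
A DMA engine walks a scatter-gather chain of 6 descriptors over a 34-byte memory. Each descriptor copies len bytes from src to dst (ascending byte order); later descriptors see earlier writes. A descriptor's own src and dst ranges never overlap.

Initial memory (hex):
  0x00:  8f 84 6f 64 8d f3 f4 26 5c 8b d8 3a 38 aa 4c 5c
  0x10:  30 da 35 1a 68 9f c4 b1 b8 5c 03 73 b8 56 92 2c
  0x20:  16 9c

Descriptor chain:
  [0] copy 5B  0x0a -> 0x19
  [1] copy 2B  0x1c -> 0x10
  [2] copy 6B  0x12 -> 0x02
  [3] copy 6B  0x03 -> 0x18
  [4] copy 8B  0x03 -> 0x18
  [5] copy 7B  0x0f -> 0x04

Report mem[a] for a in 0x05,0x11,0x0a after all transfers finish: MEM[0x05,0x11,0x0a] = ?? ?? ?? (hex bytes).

[0] 0x0a->0x19 len=5 : d8 3a 38 aa 4c
[1] 0x1c->0x10 len=2 : aa 4c
[2] 0x12->0x02 len=6 : 35 1a 68 9f c4 b1
[3] 0x03->0x18 len=6 : 1a 68 9f c4 b1 5c
[4] 0x03->0x18 len=8 : 1a 68 9f c4 b1 5c 8b d8
[5] 0x0f->0x04 len=7 : 5c aa 4c 35 1a 68 9f
query mem[0x05]=0xaa, mem[0x11]=0x4c, mem[0x0a]=0x9f

MEM[0x05,0x11,0x0a] = aa 4c 9f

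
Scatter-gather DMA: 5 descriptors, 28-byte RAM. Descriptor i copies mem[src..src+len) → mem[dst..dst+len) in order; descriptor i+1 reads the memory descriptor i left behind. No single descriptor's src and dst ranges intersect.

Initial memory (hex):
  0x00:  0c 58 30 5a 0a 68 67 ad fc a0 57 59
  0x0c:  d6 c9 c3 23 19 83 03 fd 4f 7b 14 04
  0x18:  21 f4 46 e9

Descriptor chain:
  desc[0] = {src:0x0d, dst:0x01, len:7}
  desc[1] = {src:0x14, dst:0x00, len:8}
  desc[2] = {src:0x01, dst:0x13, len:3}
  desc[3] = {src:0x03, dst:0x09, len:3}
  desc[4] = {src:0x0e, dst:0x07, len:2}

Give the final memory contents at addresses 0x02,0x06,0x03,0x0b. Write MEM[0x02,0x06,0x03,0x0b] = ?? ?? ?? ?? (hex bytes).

MEM[0x02,0x06,0x03,0x0b] = 14 46 04 f4

  after D0: wrote 7B at 0x01 = c9c323198303fd
  after D1: wrote 8B at 0x00 = 4f7b140421f446e9
  after D2: wrote 3B at 0x13 = 7b1404
  after D3: wrote 3B at 0x09 = 0421f4
  after D4: wrote 2B at 0x07 = c323
query mem[0x02]=0x14, mem[0x06]=0x46, mem[0x03]=0x04, mem[0x0b]=0xf4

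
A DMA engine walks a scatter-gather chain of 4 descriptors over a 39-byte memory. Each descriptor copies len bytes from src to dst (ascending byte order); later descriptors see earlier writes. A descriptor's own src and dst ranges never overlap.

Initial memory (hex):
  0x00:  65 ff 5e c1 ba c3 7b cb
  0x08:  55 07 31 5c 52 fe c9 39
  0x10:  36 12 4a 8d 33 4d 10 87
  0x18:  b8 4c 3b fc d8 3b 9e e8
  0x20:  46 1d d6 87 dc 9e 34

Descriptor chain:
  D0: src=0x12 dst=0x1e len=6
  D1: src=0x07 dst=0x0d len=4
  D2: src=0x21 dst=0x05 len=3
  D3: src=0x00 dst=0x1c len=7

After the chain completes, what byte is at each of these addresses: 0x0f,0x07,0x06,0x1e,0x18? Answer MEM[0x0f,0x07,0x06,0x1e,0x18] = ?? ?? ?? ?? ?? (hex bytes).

MEM[0x0f,0x07,0x06,0x1e,0x18] = 07 87 10 5e b8

#0 dst[0x1e+6] := {0x4a,0x8d,0x33,0x4d,0x10,0x87}
#1 dst[0x0d+4] := {0xcb,0x55,0x07,0x31}
#2 dst[0x05+3] := {0x4d,0x10,0x87}
#3 dst[0x1c+7] := {0x65,0xff,0x5e,0xc1,0xba,0x4d,0x10}
query mem[0x0f]=0x07, mem[0x07]=0x87, mem[0x06]=0x10, mem[0x1e]=0x5e, mem[0x18]=0xb8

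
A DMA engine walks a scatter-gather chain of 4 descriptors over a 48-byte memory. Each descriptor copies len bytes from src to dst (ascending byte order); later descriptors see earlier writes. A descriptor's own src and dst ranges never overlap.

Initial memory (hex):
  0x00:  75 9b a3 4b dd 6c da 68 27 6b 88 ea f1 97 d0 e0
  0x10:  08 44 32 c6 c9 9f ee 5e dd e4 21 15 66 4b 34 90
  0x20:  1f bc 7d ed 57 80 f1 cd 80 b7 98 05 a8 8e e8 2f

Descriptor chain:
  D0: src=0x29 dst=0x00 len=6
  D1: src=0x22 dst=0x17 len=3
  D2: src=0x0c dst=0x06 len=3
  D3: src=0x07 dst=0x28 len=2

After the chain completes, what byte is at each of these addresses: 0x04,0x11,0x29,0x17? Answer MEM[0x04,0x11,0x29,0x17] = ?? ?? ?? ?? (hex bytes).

  after D0: wrote 6B at 0x00 = b79805a88ee8
  after D1: wrote 3B at 0x17 = 7ded57
  after D2: wrote 3B at 0x06 = f197d0
  after D3: wrote 2B at 0x28 = 97d0
query mem[0x04]=0x8e, mem[0x11]=0x44, mem[0x29]=0xd0, mem[0x17]=0x7d

MEM[0x04,0x11,0x29,0x17] = 8e 44 d0 7d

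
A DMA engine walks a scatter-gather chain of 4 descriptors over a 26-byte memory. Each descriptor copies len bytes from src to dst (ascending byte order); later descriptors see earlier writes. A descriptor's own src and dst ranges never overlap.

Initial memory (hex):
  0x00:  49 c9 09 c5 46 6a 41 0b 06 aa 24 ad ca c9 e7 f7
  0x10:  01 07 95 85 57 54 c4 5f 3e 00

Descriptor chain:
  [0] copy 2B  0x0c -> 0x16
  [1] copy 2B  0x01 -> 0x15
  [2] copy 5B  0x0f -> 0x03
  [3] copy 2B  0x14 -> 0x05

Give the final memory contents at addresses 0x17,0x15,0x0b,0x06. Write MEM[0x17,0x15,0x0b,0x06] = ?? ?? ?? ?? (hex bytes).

MEM[0x17,0x15,0x0b,0x06] = c9 c9 ad c9

D0: mem[0x16..0x17] <- [ca c9]
D1: mem[0x15..0x16] <- [c9 09]
D2: mem[0x03..0x07] <- [f7 01 07 95 85]
D3: mem[0x05..0x06] <- [57 c9]
query mem[0x17]=0xc9, mem[0x15]=0xc9, mem[0x0b]=0xad, mem[0x06]=0xc9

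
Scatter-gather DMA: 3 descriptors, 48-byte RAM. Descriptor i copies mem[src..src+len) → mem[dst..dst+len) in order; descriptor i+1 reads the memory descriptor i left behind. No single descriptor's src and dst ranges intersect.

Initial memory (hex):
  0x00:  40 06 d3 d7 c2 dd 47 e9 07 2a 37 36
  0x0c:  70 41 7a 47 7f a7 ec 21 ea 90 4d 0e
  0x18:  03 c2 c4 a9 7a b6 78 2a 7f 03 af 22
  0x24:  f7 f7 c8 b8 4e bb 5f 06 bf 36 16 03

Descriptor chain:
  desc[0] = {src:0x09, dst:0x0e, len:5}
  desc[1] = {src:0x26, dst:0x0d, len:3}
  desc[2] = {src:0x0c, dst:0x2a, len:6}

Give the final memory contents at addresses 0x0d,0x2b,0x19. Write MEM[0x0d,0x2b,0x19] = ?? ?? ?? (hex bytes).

MEM[0x0d,0x2b,0x19] = c8 c8 c2

[0] 0x09->0x0e len=5 : 2a 37 36 70 41
[1] 0x26->0x0d len=3 : c8 b8 4e
[2] 0x0c->0x2a len=6 : 70 c8 b8 4e 36 70
query mem[0x0d]=0xc8, mem[0x2b]=0xc8, mem[0x19]=0xc2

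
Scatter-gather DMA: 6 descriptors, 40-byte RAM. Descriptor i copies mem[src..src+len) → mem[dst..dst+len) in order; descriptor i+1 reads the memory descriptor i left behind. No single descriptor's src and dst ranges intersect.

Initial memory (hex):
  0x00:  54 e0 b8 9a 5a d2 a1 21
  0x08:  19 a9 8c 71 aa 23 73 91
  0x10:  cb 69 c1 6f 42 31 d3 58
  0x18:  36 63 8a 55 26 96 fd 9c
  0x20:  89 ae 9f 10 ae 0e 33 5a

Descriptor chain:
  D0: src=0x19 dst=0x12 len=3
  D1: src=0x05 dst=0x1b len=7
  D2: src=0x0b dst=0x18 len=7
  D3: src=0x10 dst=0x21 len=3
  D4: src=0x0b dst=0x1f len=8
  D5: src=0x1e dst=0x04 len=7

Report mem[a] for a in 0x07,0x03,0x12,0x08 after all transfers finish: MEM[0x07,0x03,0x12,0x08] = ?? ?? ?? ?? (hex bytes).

[0] 0x19->0x12 len=3 : 63 8a 55
[1] 0x05->0x1b len=7 : d2 a1 21 19 a9 8c 71
[2] 0x0b->0x18 len=7 : 71 aa 23 73 91 cb 69
[3] 0x10->0x21 len=3 : cb 69 63
[4] 0x0b->0x1f len=8 : 71 aa 23 73 91 cb 69 63
[5] 0x1e->0x04 len=7 : 69 71 aa 23 73 91 cb
query mem[0x07]=0x23, mem[0x03]=0x9a, mem[0x12]=0x63, mem[0x08]=0x73

MEM[0x07,0x03,0x12,0x08] = 23 9a 63 73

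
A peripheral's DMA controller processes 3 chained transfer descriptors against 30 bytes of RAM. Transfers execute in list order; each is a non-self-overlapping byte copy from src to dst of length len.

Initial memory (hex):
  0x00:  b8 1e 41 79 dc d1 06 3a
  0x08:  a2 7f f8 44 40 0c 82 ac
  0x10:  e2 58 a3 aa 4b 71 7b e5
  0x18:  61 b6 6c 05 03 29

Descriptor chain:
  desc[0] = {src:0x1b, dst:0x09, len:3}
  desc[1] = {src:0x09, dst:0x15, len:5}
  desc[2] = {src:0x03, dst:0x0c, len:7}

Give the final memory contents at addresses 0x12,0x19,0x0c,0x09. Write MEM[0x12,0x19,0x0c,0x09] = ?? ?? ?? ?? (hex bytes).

MEM[0x12,0x19,0x0c,0x09] = 05 0c 79 05

D0: mem[0x09..0x0b] <- [05 03 29]
D1: mem[0x15..0x19] <- [05 03 29 40 0c]
D2: mem[0x0c..0x12] <- [79 dc d1 06 3a a2 05]
query mem[0x12]=0x05, mem[0x19]=0x0c, mem[0x0c]=0x79, mem[0x09]=0x05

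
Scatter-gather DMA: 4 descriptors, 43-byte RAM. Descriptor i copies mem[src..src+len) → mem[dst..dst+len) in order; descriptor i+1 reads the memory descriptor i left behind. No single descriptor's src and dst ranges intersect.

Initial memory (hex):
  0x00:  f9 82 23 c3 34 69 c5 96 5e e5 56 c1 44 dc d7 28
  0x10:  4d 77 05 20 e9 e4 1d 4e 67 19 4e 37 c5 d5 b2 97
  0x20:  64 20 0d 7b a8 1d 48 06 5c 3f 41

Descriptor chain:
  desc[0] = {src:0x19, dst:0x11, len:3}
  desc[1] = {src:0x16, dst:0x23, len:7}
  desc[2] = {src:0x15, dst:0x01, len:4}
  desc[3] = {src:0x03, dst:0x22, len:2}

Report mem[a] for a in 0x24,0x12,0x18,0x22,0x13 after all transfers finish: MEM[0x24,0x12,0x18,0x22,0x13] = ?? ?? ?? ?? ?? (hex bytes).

D0: mem[0x11..0x13] <- [19 4e 37]
D1: mem[0x23..0x29] <- [1d 4e 67 19 4e 37 c5]
D2: mem[0x01..0x04] <- [e4 1d 4e 67]
D3: mem[0x22..0x23] <- [4e 67]
query mem[0x24]=0x4e, mem[0x12]=0x4e, mem[0x18]=0x67, mem[0x22]=0x4e, mem[0x13]=0x37

MEM[0x24,0x12,0x18,0x22,0x13] = 4e 4e 67 4e 37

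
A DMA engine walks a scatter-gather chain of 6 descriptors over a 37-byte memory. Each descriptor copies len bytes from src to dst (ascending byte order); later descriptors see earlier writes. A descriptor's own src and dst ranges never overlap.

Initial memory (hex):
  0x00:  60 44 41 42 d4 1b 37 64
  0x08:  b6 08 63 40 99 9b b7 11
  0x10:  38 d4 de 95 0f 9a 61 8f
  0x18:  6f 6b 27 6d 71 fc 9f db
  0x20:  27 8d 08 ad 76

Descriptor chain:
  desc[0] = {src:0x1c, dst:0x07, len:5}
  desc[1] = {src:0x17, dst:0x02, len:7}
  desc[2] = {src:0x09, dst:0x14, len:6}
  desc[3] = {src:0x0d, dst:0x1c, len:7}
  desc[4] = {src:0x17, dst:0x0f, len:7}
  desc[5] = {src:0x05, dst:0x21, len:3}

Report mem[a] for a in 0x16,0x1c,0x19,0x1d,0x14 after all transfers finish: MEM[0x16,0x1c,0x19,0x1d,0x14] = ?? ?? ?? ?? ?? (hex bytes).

D0: mem[0x07..0x0b] <- [71 fc 9f db 27]
D1: mem[0x02..0x08] <- [8f 6f 6b 27 6d 71 fc]
D2: mem[0x14..0x19] <- [9f db 27 99 9b b7]
D3: mem[0x1c..0x22] <- [9b b7 11 38 d4 de 95]
D4: mem[0x0f..0x15] <- [99 9b b7 27 6d 9b b7]
D5: mem[0x21..0x23] <- [27 6d 71]
query mem[0x16]=0x27, mem[0x1c]=0x9b, mem[0x19]=0xb7, mem[0x1d]=0xb7, mem[0x14]=0x9b

MEM[0x16,0x1c,0x19,0x1d,0x14] = 27 9b b7 b7 9b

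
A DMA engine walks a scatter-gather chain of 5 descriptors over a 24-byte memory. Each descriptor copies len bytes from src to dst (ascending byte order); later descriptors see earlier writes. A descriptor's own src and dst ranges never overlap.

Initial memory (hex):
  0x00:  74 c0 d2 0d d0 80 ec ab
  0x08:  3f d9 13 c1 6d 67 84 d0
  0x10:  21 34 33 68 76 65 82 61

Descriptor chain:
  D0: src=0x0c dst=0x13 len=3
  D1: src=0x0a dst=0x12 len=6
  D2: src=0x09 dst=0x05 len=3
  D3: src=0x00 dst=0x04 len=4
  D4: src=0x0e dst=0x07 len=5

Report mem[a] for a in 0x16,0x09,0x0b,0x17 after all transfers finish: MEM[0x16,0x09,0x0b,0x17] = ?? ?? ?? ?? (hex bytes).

MEM[0x16,0x09,0x0b,0x17] = 84 21 13 d0

#0 dst[0x13+3] := {0x6d,0x67,0x84}
#1 dst[0x12+6] := {0x13,0xc1,0x6d,0x67,0x84,0xd0}
#2 dst[0x05+3] := {0xd9,0x13,0xc1}
#3 dst[0x04+4] := {0x74,0xc0,0xd2,0x0d}
#4 dst[0x07+5] := {0x84,0xd0,0x21,0x34,0x13}
query mem[0x16]=0x84, mem[0x09]=0x21, mem[0x0b]=0x13, mem[0x17]=0xd0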